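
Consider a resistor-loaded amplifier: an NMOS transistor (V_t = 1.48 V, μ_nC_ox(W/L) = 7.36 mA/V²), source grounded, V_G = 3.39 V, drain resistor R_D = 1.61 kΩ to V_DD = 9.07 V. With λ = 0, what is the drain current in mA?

I_D = 5.37 mA

V_GS = V_G = 3.39 V, so V_ov = 3.39 − 1.48 = 1.91 V.
Assume saturation: I_D = ½ k_n V_ov² = 0.5 × 7.36 × 1.91² = 13.4 mA, giving V_DS = V_DD − I_D R_D = 9.07 − 13.4 × 1.61 = -12.5 V.
But -12.5 V < V_ov = 1.91 V, so the device is actually in triode.
In triode I_D = k_n[V_ov V_DS − ½ V_DS²] and I_D = (V_DD − V_DS)/R_D. Equating: 5.92 V_DS² − 23.63 V_DS + 9.07 = 0, giving V_DS = 0.43 V (the root below V_ov).
I_D = (9.07 − 0.43) / 1.61 = 5.37 mA.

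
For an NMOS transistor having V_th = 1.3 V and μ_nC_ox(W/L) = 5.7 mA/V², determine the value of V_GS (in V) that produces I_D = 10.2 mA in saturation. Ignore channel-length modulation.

V_GS = 3.19 V

In saturation I_D = ½ k_n (V_GS − V_th)², so V_GS − V_th = √(2 I_D / k_n) = √(2 × 10.2 / 5.7) = 1.89 V.
V_GS = 1.3 + 1.89 = 3.19 V.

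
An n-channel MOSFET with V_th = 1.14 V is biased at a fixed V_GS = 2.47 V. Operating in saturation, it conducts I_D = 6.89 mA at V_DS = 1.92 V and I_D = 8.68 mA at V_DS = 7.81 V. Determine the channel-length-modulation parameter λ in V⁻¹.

λ = 0.0482 V⁻¹

With V_GS fixed, I_D ∝ (1 + λ V_DS) in saturation, so I_D2/I_D1 = (1 + λ V_DS2)/(1 + λ V_DS1).
8.68/6.89 = 1.26 = (1 + 7.81 λ)/(1 + 1.92 λ).
Solving: λ (I_D1 V_DS2 − I_D2 V_DS1) = I_D2 − I_D1, so λ = (8.68 − 6.89) / (6.89 × 7.81 − 8.68 × 1.92) = 1.79 / 37.1 = 0.0482 V⁻¹.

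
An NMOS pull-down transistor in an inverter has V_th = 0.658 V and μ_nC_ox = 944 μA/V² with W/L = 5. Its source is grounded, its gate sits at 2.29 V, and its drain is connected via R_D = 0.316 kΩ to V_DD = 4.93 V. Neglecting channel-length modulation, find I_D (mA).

V_GS = V_G = 2.29 V, so V_ov = 2.29 − 0.658 = 1.63 V.
k_n = μ_nC_ox · (W/L) = 4.72 mA/V².
Assume saturation: I_D = ½ k_n V_ov² = 0.5 × 4.72 × 1.63² = 6.29 mA, giving V_DS = V_DD − I_D R_D = 4.93 − 6.29 × 0.316 = 2.94 V.
V_DS = 2.94 V ≥ V_ov = 1.63 V, confirming saturation.

I_D = 6.29 mA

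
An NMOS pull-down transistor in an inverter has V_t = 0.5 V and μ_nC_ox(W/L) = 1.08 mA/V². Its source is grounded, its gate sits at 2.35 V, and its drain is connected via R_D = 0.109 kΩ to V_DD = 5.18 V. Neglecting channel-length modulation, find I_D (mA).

V_GS = V_G = 2.35 V, so V_ov = 2.35 − 0.5 = 1.85 V.
Assume saturation: I_D = ½ k_n V_ov² = 0.5 × 1.08 × 1.85² = 1.85 mA, giving V_DS = V_DD − I_D R_D = 5.18 − 1.85 × 0.109 = 4.98 V.
V_DS = 4.98 V ≥ V_ov = 1.85 V, confirming saturation.

I_D = 1.85 mA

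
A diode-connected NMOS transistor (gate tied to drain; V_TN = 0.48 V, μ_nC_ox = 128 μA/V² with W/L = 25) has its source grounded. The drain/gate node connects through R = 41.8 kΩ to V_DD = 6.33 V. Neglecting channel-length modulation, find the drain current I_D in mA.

I_D = 0.133 mA

With gate tied to drain, V_GS = V_DS ≥ V_GS − V_TN, so the device is in saturation.
k_n = μ_nC_ox · (W/L) = 3.2 mA/V².
KCL at the drain: ½ k_n (V_GS − V_TN)² = (V_DD − V_GS)/R.
Let x = V_GS − 0.48. Then 66.9 x² + x − 5.85 = 0, giving x = 0.288 V (positive root), so V_GS = 0.768 V.
I_D = (V_DD − V_GS)/R = (6.33 − 0.768) / 41.8 = 0.133 mA.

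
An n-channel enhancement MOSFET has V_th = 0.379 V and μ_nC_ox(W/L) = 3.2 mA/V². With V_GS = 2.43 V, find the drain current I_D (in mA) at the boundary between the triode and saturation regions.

At the boundary V_DS = V_ov = V_GS − V_th = 2.43 − 0.379 = 2.05 V.
I_D = ½ k_n V_ov² = 0.5 × 3.2 × 2.05² = 6.73 mA.

I_D = 6.73 mA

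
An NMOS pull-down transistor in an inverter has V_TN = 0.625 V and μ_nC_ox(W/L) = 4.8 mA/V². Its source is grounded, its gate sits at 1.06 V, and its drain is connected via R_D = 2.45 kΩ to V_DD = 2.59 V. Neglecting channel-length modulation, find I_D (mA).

V_GS = V_G = 1.06 V, so V_ov = 1.06 − 0.625 = 0.435 V.
Assume saturation: I_D = ½ k_n V_ov² = 0.5 × 4.8 × 0.435² = 0.454 mA, giving V_DS = V_DD − I_D R_D = 2.59 − 0.454 × 2.45 = 1.48 V.
V_DS = 1.48 V ≥ V_ov = 0.435 V, confirming saturation.

I_D = 0.454 mA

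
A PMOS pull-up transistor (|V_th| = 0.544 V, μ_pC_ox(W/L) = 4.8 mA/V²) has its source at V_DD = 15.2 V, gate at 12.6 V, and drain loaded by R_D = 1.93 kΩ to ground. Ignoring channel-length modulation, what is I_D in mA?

V_SG = V_DD − V_G = 15.2 − 12.6 = 2.6 V, so V_ov = 2.6 − 0.544 = 2.06 V.
Assume saturation: I_D = ½ k_p V_ov² = 0.5 × 4.8 × 2.06² = 10.1 mA, giving V_SD = V_DD − I_D R_D = 15.2 − 10.1 × 1.93 = -4.38 V.
But -4.38 V < V_ov = 2.06 V, so the device is actually in triode.
In triode I_D = k_p[V_ov V_SD − ½ V_SD²] and I_D = (V_DD − V_SD)/R_D. Equating: 4.63 V_SD² − 20.05 V_SD + 15.2 = 0, giving V_SD = 0.98 V (the root below V_ov).
I_D = (15.2 − 0.98) / 1.93 = 7.37 mA.

I_D = 7.37 mA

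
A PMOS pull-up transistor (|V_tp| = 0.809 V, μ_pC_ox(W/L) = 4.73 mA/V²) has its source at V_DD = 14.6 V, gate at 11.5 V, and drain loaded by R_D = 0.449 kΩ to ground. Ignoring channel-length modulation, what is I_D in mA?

I_D = 12.4 mA

V_SG = V_DD − V_G = 14.6 − 11.5 = 3.1 V, so V_ov = 3.1 − 0.809 = 2.29 V.
Assume saturation: I_D = ½ k_p V_ov² = 0.5 × 4.73 × 2.29² = 12.4 mA, giving V_SD = V_DD − I_D R_D = 14.6 − 12.4 × 0.449 = 9.03 V.
V_SD = 9.03 V ≥ V_ov = 2.29 V, confirming saturation.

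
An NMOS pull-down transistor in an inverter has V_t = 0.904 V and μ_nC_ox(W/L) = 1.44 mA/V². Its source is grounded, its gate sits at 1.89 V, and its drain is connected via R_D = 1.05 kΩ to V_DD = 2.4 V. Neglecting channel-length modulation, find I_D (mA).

V_GS = V_G = 1.89 V, so V_ov = 1.89 − 0.904 = 0.986 V.
Assume saturation: I_D = ½ k_n V_ov² = 0.5 × 1.44 × 0.986² = 0.7 mA, giving V_DS = V_DD − I_D R_D = 2.4 − 0.7 × 1.05 = 1.67 V.
V_DS = 1.67 V ≥ V_ov = 0.986 V, confirming saturation.

I_D = 0.700 mA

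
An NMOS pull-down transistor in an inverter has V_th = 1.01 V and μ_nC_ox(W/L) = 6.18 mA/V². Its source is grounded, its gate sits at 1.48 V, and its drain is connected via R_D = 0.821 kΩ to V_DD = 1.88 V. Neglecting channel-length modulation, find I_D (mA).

I_D = 0.683 mA

V_GS = V_G = 1.48 V, so V_ov = 1.48 − 1.01 = 0.47 V.
Assume saturation: I_D = ½ k_n V_ov² = 0.5 × 6.18 × 0.47² = 0.683 mA, giving V_DS = V_DD − I_D R_D = 1.88 − 0.683 × 0.821 = 1.32 V.
V_DS = 1.32 V ≥ V_ov = 0.47 V, confirming saturation.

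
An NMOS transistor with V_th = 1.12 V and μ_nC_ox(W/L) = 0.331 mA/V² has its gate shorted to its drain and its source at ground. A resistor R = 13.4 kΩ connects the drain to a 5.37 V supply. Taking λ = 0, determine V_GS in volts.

V_GS = 2.30 V

With gate tied to drain, V_GS = V_DS ≥ V_GS − V_th, so the device is in saturation.
KCL at the drain: ½ k_n (V_GS − V_th)² = (V_DD − V_GS)/R.
Let x = V_GS − 1.12. Then 2.22 x² + x − 4.25 = 0, giving x = 1.18 V (positive root), so V_GS = 2.3 V.
I_D = (V_DD − V_GS)/R = (5.37 − 2.3) / 13.4 = 0.229 mA.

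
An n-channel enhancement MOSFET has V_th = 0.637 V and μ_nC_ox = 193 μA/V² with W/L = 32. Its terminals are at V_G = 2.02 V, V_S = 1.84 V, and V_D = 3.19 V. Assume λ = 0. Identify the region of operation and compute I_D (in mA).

Cutoff; I_D = 0 mA

V_GS = V_G − V_S = 2.02 − 1.84 = 0.18 V; V_DS = V_D − V_S = 3.19 − 1.84 = 1.35 V.
V_GS = 0.18 V < V_th = 0.637 V, so the transistor is in cutoff.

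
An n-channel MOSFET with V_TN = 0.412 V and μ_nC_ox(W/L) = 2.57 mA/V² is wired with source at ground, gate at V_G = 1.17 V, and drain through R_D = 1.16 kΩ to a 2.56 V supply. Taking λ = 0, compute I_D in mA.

I_D = 0.738 mA

V_GS = V_G = 1.17 V, so V_ov = 1.17 − 0.412 = 0.758 V.
Assume saturation: I_D = ½ k_n V_ov² = 0.5 × 2.57 × 0.758² = 0.738 mA, giving V_DS = V_DD − I_D R_D = 2.56 − 0.738 × 1.16 = 1.7 V.
V_DS = 1.7 V ≥ V_ov = 0.758 V, confirming saturation.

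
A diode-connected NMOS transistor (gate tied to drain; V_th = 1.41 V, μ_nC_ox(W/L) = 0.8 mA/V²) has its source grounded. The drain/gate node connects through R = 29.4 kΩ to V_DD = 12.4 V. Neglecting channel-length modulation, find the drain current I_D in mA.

I_D = 0.342 mA

With gate tied to drain, V_GS = V_DS ≥ V_GS − V_th, so the device is in saturation.
KCL at the drain: ½ k_n (V_GS − V_th)² = (V_DD − V_GS)/R.
Let x = V_GS − 1.41. Then 11.8 x² + x − 10.99 = 0, giving x = 0.925 V (positive root), so V_GS = 2.34 V.
I_D = (V_DD − V_GS)/R = (12.4 − 2.34) / 29.4 = 0.342 mA.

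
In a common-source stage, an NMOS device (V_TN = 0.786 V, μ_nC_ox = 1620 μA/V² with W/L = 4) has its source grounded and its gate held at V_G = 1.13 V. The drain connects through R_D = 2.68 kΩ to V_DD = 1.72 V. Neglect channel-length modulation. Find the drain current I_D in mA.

V_GS = V_G = 1.13 V, so V_ov = 1.13 − 0.786 = 0.344 V.
k_n = μ_nC_ox · (W/L) = 6.48 mA/V².
Assume saturation: I_D = ½ k_n V_ov² = 0.5 × 6.48 × 0.344² = 0.383 mA, giving V_DS = V_DD − I_D R_D = 1.72 − 0.383 × 2.68 = 0.692 V.
V_DS = 0.692 V ≥ V_ov = 0.344 V, confirming saturation.

I_D = 0.383 mA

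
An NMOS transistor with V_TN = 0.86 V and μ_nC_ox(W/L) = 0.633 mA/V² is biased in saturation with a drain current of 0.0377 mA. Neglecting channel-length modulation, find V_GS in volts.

V_GS = 1.21 V

In saturation I_D = ½ k_n (V_GS − V_TN)², so V_GS − V_TN = √(2 I_D / k_n) = √(2 × 0.0377 / 0.633) = 0.345 V.
V_GS = 0.86 + 0.345 = 1.21 V.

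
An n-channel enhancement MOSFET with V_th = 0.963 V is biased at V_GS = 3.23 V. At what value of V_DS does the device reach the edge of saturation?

The boundary between triode and saturation is V_DS = V_GS − V_th = V_ov.
V_ov = 3.23 − 0.963 = 2.27 V.

V_DS,sat = 2.27 V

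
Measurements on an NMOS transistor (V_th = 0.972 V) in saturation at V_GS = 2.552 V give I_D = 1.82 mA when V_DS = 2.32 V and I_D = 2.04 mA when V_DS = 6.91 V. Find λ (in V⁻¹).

λ = 0.0280 V⁻¹

With V_GS fixed, I_D ∝ (1 + λ V_DS) in saturation, so I_D2/I_D1 = (1 + λ V_DS2)/(1 + λ V_DS1).
2.04/1.82 = 1.121 = (1 + 6.91 λ)/(1 + 2.32 λ).
Solving: λ (I_D1 V_DS2 − I_D2 V_DS1) = I_D2 − I_D1, so λ = (2.04 − 1.82) / (1.82 × 6.91 − 2.04 × 2.32) = 0.22 / 7.84 = 0.028 V⁻¹.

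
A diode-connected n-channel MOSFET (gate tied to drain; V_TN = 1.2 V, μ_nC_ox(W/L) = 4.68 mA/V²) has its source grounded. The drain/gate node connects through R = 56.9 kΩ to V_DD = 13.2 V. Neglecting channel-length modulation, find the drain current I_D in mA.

I_D = 0.206 mA

With gate tied to drain, V_GS = V_DS ≥ V_GS − V_TN, so the device is in saturation.
KCL at the drain: ½ k_n (V_GS − V_TN)² = (V_DD − V_GS)/R.
Let x = V_GS − 1.2. Then 133 x² + x − 12 = 0, giving x = 0.296 V (positive root), so V_GS = 1.5 V.
I_D = (V_DD − V_GS)/R = (13.2 − 1.5) / 56.9 = 0.206 mA.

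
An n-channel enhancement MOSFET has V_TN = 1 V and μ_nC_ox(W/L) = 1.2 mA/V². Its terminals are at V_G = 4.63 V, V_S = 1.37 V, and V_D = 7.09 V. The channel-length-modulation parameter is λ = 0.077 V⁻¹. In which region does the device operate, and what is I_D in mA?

V_GS = V_G − V_S = 4.63 − 1.37 = 3.26 V; V_DS = V_D − V_S = 7.09 − 1.37 = 5.72 V.
V_ov = V_GS − V_TN = 3.26 − 1 = 2.26 V.
Since V_DS = 5.72 V ≥ V_ov = 2.26 V, the device is in saturation.
I_D = ½ k_n V_ov² (1 + λ V_DS) = 0.5 × 1.2 × 2.26² × (1 + 0.077 × 5.72) = 4.41 mA.

Saturation; I_D = 4.41 mA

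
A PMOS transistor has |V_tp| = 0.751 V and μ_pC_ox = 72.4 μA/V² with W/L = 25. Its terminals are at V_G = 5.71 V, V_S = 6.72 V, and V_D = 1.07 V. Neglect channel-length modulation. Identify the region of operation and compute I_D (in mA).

Saturation; I_D = 0.0607 mA

V_SG = V_S − V_G = 6.72 − 5.71 = 1.01 V; V_SD = V_S − V_D = 6.72 − 1.07 = 5.65 V.
k_p = μ_pC_ox · (W/L) = 1.81 mA/V².
V_ov = V_SG − |V_tp| = 1.01 − 0.751 = 0.259 V.
Since V_SD = 5.65 V ≥ V_ov = 0.259 V, the device is in saturation.
I_D = ½ k_p V_ov² = 0.5 × 1.81 × 0.259² = 0.0607 mA.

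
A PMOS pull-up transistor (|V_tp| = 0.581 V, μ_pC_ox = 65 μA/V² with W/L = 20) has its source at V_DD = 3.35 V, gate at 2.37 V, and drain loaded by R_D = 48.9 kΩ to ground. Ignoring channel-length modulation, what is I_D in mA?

I_D = 0.0653 mA

V_SG = V_DD − V_G = 3.35 − 2.37 = 0.98 V, so V_ov = 0.98 − 0.581 = 0.399 V.
k_p = μ_pC_ox · (W/L) = 1.3 mA/V².
Assume saturation: I_D = ½ k_p V_ov² = 0.5 × 1.3 × 0.399² = 0.103 mA, giving V_SD = V_DD − I_D R_D = 3.35 − 0.103 × 48.9 = -1.71 V.
But -1.71 V < V_ov = 0.399 V, so the device is actually in triode.
In triode I_D = k_p[V_ov V_SD − ½ V_SD²] and I_D = (V_DD − V_SD)/R_D. Equating: 31.8 V_SD² − 26.36 V_SD + 3.35 = 0, giving V_SD = 0.157 V (the root below V_ov).
I_D = (3.35 − 0.157) / 48.9 = 0.0653 mA.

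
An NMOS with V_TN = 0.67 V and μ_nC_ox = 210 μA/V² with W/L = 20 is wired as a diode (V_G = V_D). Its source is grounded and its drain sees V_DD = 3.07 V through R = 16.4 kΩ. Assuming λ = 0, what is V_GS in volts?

With gate tied to drain, V_GS = V_DS ≥ V_GS − V_TN, so the device is in saturation.
k_n = μ_nC_ox · (W/L) = 4.2 mA/V².
KCL at the drain: ½ k_n (V_GS − V_TN)² = (V_DD − V_GS)/R.
Let x = V_GS − 0.67. Then 34.4 x² + x − 2.4 = 0, giving x = 0.25 V (positive root), so V_GS = 0.92 V.
I_D = (V_DD − V_GS)/R = (3.07 − 0.92) / 16.4 = 0.131 mA.

V_GS = 0.920 V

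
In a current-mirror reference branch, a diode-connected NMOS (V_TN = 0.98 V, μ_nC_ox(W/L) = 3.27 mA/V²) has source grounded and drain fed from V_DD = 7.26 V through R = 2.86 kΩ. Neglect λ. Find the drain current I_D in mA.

I_D = 1.83 mA

With gate tied to drain, V_GS = V_DS ≥ V_GS − V_TN, so the device is in saturation.
KCL at the drain: ½ k_n (V_GS − V_TN)² = (V_DD − V_GS)/R.
Let x = V_GS − 0.98. Then 4.68 x² + x − 6.28 = 0, giving x = 1.06 V (positive root), so V_GS = 2.04 V.
I_D = (V_DD − V_GS)/R = (7.26 − 2.04) / 2.86 = 1.83 mA.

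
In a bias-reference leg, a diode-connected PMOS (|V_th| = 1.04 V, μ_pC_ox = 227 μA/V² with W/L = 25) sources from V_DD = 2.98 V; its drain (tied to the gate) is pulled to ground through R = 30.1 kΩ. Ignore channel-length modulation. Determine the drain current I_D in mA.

I_D = 0.0596 mA

With gate tied to drain, V_SG = V_SD ≥ V_SG − |V_th|, so the device is in saturation.
k_p = μ_pC_ox · (W/L) = 5.675 mA/V².
KCL at the drain: ½ k_p (V_SG − |V_th|)² = (V_DD − V_SG)/R.
Let x = V_SG − 1.04. Then 85.4 x² + x − 1.94 = 0, giving x = 0.145 V (positive root), so V_SG = 1.18 V.
I_D = (V_DD − V_SG)/R = (2.98 − 1.18) / 30.1 = 0.0596 mA.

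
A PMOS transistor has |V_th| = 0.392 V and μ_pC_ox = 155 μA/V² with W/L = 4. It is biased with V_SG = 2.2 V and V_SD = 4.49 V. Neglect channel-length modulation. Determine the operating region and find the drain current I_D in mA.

Saturation; I_D = 1.01 mA

k_p = μ_pC_ox · (W/L) = 0.62 mA/V².
V_ov = V_SG − |V_th| = 2.2 − 0.392 = 1.81 V.
Since V_SD = 4.49 V ≥ V_ov = 1.81 V, the device is in saturation.
I_D = ½ k_p V_ov² = 0.5 × 0.62 × 1.81² = 1.01 mA.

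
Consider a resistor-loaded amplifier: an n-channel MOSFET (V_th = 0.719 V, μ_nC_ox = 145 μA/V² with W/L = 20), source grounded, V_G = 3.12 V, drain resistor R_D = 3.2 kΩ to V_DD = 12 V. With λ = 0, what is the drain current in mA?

V_GS = V_G = 3.12 V, so V_ov = 3.12 − 0.719 = 2.4 V.
k_n = μ_nC_ox · (W/L) = 2.9 mA/V².
Assume saturation: I_D = ½ k_n V_ov² = 0.5 × 2.9 × 2.4² = 8.36 mA, giving V_DS = V_DD − I_D R_D = 12 − 8.36 × 3.2 = -14.7 V.
But -14.7 V < V_ov = 2.4 V, so the device is actually in triode.
In triode I_D = k_n[V_ov V_DS − ½ V_DS²] and I_D = (V_DD − V_DS)/R_D. Equating: 4.64 V_DS² − 23.28 V_DS + 12 = 0, giving V_DS = 0.583 V (the root below V_ov).
I_D = (12 − 0.583) / 3.2 = 3.57 mA.

I_D = 3.57 mA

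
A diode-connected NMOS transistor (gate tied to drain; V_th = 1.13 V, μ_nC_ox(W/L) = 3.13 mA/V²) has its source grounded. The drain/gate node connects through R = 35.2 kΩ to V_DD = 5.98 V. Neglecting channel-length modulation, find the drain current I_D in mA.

With gate tied to drain, V_GS = V_DS ≥ V_GS − V_th, so the device is in saturation.
KCL at the drain: ½ k_n (V_GS − V_th)² = (V_DD − V_GS)/R.
Let x = V_GS − 1.13. Then 55.1 x² + x − 4.85 = 0, giving x = 0.288 V (positive root), so V_GS = 1.42 V.
I_D = (V_DD − V_GS)/R = (5.98 − 1.42) / 35.2 = 0.13 mA.

I_D = 0.130 mA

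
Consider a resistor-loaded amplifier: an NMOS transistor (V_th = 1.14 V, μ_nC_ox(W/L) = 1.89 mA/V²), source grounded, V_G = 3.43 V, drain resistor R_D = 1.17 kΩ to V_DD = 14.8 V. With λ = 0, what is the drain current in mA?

I_D = 4.96 mA

V_GS = V_G = 3.43 V, so V_ov = 3.43 − 1.14 = 2.29 V.
Assume saturation: I_D = ½ k_n V_ov² = 0.5 × 1.89 × 2.29² = 4.96 mA, giving V_DS = V_DD − I_D R_D = 14.8 − 4.96 × 1.17 = 9 V.
V_DS = 9 V ≥ V_ov = 2.29 V, confirming saturation.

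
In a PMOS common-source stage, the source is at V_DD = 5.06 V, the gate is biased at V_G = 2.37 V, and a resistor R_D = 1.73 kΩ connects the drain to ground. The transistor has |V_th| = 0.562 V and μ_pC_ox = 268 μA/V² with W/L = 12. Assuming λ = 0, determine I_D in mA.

V_SG = V_DD − V_G = 5.06 − 2.37 = 2.69 V, so V_ov = 2.69 − 0.562 = 2.13 V.
k_p = μ_pC_ox · (W/L) = 3.216 mA/V².
Assume saturation: I_D = ½ k_p V_ov² = 0.5 × 3.216 × 2.13² = 7.28 mA, giving V_SD = V_DD − I_D R_D = 5.06 − 7.28 × 1.73 = -7.54 V.
But -7.54 V < V_ov = 2.13 V, so the device is actually in triode.
In triode I_D = k_p[V_ov V_SD − ½ V_SD²] and I_D = (V_DD − V_SD)/R_D. Equating: 2.78 V_SD² − 12.84 V_SD + 5.06 = 0, giving V_SD = 0.435 V (the root below V_ov).
I_D = (5.06 − 0.435) / 1.73 = 2.67 mA.

I_D = 2.67 mA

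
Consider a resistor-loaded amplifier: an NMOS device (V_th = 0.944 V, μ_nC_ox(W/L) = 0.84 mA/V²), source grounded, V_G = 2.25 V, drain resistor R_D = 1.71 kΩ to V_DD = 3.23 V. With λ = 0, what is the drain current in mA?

V_GS = V_G = 2.25 V, so V_ov = 2.25 − 0.944 = 1.31 V.
Assume saturation: I_D = ½ k_n V_ov² = 0.5 × 0.84 × 1.31² = 0.716 mA, giving V_DS = V_DD − I_D R_D = 3.23 − 0.716 × 1.71 = 2.01 V.
V_DS = 2.01 V ≥ V_ov = 1.31 V, confirming saturation.

I_D = 0.716 mA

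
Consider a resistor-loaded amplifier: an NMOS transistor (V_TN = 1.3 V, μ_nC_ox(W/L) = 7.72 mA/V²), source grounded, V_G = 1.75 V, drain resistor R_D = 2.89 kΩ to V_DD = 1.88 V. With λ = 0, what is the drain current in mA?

V_GS = V_G = 1.75 V, so V_ov = 1.75 − 1.3 = 0.45 V.
Assume saturation: I_D = ½ k_n V_ov² = 0.5 × 7.72 × 0.45² = 0.782 mA, giving V_DS = V_DD − I_D R_D = 1.88 − 0.782 × 2.89 = -0.379 V.
But -0.379 V < V_ov = 0.45 V, so the device is actually in triode.
In triode I_D = k_n[V_ov V_DS − ½ V_DS²] and I_D = (V_DD − V_DS)/R_D. Equating: 11.2 V_DS² − 11.04 V_DS + 1.88 = 0, giving V_DS = 0.219 V (the root below V_ov).
I_D = (1.88 − 0.219) / 2.89 = 0.575 mA.

I_D = 0.575 mA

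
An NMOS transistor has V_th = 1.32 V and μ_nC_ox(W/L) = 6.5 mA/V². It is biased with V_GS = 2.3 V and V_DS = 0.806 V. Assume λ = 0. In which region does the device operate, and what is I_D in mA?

V_ov = V_GS − V_th = 2.3 − 1.32 = 0.98 V.
Since V_DS = 0.806 V < V_ov = 0.98 V, the device is in the triode region.
I_D = k_n [V_ov · V_DS − ½ V_DS²] = 6.5 × [0.98 × 0.806 − 0.5 × 0.806²] = 3.02 mA.

Triode; I_D = 3.02 mA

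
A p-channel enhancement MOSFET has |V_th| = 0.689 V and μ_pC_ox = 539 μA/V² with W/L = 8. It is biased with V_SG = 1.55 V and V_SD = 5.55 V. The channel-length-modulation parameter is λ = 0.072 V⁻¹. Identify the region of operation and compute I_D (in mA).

k_p = μ_pC_ox · (W/L) = 4.312 mA/V².
V_ov = V_SG − |V_th| = 1.55 − 0.689 = 0.861 V.
Since V_SD = 5.55 V ≥ V_ov = 0.861 V, the device is in saturation.
I_D = ½ k_p V_ov² (1 + λ V_SD) = 0.5 × 4.312 × 0.861² × (1 + 0.072 × 5.55) = 2.24 mA.

Saturation; I_D = 2.24 mA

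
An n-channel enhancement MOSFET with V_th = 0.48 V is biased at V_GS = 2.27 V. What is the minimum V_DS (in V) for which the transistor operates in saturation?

The boundary between triode and saturation is V_DS = V_GS − V_th = V_ov.
V_ov = 2.27 − 0.48 = 1.79 V.

V_DS,sat = 1.79 V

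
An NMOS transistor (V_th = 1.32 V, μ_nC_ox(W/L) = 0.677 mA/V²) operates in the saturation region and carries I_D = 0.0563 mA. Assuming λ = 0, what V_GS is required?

In saturation I_D = ½ k_n (V_GS − V_th)², so V_GS − V_th = √(2 I_D / k_n) = √(2 × 0.0563 / 0.677) = 0.408 V.
V_GS = 1.32 + 0.408 = 1.73 V.

V_GS = 1.73 V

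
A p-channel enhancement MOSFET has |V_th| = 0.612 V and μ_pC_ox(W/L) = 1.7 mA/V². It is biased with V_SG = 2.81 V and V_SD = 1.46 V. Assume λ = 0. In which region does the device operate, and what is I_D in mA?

V_ov = V_SG − |V_th| = 2.81 − 0.612 = 2.2 V.
Since V_SD = 1.46 V < V_ov = 2.2 V, the device is in the triode region.
I_D = k_p [V_ov · V_SD − ½ V_SD²] = 1.7 × [2.2 × 1.46 − 0.5 × 1.46²] = 3.64 mA.

Triode; I_D = 3.64 mA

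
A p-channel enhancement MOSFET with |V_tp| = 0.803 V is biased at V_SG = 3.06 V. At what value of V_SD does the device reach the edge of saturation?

The boundary between triode and saturation is V_SD = V_SG − |V_tp| = V_ov.
V_ov = 3.06 − 0.803 = 2.26 V.

V_SD,sat = 2.26 V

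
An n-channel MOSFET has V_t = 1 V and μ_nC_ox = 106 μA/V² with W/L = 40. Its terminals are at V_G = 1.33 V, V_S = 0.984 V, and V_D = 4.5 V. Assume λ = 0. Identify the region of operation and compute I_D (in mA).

V_GS = V_G − V_S = 1.33 − 0.984 = 0.346 V; V_DS = V_D − V_S = 4.5 − 0.984 = 3.52 V.
V_GS = 0.346 V < V_t = 1 V, so the transistor is in cutoff.

Cutoff; I_D = 0 mA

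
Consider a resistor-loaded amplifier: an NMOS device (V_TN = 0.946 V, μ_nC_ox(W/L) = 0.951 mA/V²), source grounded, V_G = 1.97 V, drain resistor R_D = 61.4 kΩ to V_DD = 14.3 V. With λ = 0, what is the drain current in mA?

V_GS = V_G = 1.97 V, so V_ov = 1.97 − 0.946 = 1.02 V.
Assume saturation: I_D = ½ k_n V_ov² = 0.5 × 0.951 × 1.02² = 0.499 mA, giving V_DS = V_DD − I_D R_D = 14.3 − 0.499 × 61.4 = -16.3 V.
But -16.3 V < V_ov = 1.02 V, so the device is actually in triode.
In triode I_D = k_n[V_ov V_DS − ½ V_DS²] and I_D = (V_DD − V_DS)/R_D. Equating: 29.2 V_DS² − 60.79 V_DS + 14.3 = 0, giving V_DS = 0.27 V (the root below V_ov).
I_D = (14.3 − 0.27) / 61.4 = 0.228 mA.

I_D = 0.228 mA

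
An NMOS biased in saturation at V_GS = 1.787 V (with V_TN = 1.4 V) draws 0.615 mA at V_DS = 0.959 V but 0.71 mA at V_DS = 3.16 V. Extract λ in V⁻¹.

With V_GS fixed, I_D ∝ (1 + λ V_DS) in saturation, so I_D2/I_D1 = (1 + λ V_DS2)/(1 + λ V_DS1).
0.71/0.615 = 1.154 = (1 + 3.16 λ)/(1 + 0.959 λ).
Solving: λ (I_D1 V_DS2 − I_D2 V_DS1) = I_D2 − I_D1, so λ = (0.71 − 0.615) / (0.615 × 3.16 − 0.71 × 0.959) = 0.095 / 1.26 = 0.0752 V⁻¹.

λ = 0.0752 V⁻¹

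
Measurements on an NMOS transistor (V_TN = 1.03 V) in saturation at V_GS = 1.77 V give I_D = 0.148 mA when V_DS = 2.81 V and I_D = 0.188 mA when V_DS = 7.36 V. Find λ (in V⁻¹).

λ = 0.0713 V⁻¹

With V_GS fixed, I_D ∝ (1 + λ V_DS) in saturation, so I_D2/I_D1 = (1 + λ V_DS2)/(1 + λ V_DS1).
0.188/0.148 = 1.27 = (1 + 7.36 λ)/(1 + 2.81 λ).
Solving: λ (I_D1 V_DS2 − I_D2 V_DS1) = I_D2 − I_D1, so λ = (0.188 − 0.148) / (0.148 × 7.36 − 0.188 × 2.81) = 0.04 / 0.561 = 0.0713 V⁻¹.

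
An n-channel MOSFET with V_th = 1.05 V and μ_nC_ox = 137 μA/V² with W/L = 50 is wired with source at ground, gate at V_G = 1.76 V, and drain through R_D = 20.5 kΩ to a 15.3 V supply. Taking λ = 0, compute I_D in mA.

V_GS = V_G = 1.76 V, so V_ov = 1.76 − 1.05 = 0.71 V.
k_n = μ_nC_ox · (W/L) = 6.85 mA/V².
Assume saturation: I_D = ½ k_n V_ov² = 0.5 × 6.85 × 0.71² = 1.73 mA, giving V_DS = V_DD − I_D R_D = 15.3 − 1.73 × 20.5 = -20.1 V.
But -20.1 V < V_ov = 0.71 V, so the device is actually in triode.
In triode I_D = k_n[V_ov V_DS − ½ V_DS²] and I_D = (V_DD − V_DS)/R_D. Equating: 70.2 V_DS² − 100.7 V_DS + 15.3 = 0, giving V_DS = 0.173 V (the root below V_ov).
I_D = (15.3 − 0.173) / 20.5 = 0.738 mA.

I_D = 0.738 mA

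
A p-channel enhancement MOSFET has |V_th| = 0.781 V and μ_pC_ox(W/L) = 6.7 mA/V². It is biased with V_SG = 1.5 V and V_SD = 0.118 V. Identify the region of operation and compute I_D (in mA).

V_ov = V_SG − |V_th| = 1.5 − 0.781 = 0.719 V.
Since V_SD = 0.118 V < V_ov = 0.719 V, the device is in the triode region.
I_D = k_p [V_ov · V_SD − ½ V_SD²] = 6.7 × [0.719 × 0.118 − 0.5 × 0.118²] = 0.522 mA.

Triode; I_D = 0.522 mA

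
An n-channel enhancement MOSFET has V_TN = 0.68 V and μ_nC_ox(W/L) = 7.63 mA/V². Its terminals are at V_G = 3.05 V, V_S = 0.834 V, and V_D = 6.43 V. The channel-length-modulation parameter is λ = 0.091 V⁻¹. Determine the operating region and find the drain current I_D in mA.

V_GS = V_G − V_S = 3.05 − 0.834 = 2.22 V; V_DS = V_D − V_S = 6.43 − 0.834 = 5.6 V.
V_ov = V_GS − V_TN = 2.22 − 0.68 = 1.54 V.
Since V_DS = 5.6 V ≥ V_ov = 1.54 V, the device is in saturation.
I_D = ½ k_n V_ov² (1 + λ V_DS) = 0.5 × 7.63 × 1.54² × (1 + 0.091 × 5.6) = 13.6 mA.

Saturation; I_D = 13.6 mA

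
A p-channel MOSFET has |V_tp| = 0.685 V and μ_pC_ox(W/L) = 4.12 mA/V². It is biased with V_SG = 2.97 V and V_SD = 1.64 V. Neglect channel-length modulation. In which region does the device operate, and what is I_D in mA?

Triode; I_D = 9.90 mA

V_ov = V_SG − |V_tp| = 2.97 − 0.685 = 2.29 V.
Since V_SD = 1.64 V < V_ov = 2.29 V, the device is in the triode region.
I_D = k_p [V_ov · V_SD − ½ V_SD²] = 4.12 × [2.29 × 1.64 − 0.5 × 1.64²] = 9.9 mA.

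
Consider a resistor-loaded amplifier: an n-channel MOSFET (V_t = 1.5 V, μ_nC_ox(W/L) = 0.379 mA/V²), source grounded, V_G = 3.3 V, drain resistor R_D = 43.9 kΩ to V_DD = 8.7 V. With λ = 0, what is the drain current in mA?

V_GS = V_G = 3.3 V, so V_ov = 3.3 − 1.5 = 1.8 V.
Assume saturation: I_D = ½ k_n V_ov² = 0.5 × 0.379 × 1.8² = 0.614 mA, giving V_DS = V_DD − I_D R_D = 8.7 − 0.614 × 43.9 = -18.3 V.
But -18.3 V < V_ov = 1.8 V, so the device is actually in triode.
In triode I_D = k_n[V_ov V_DS − ½ V_DS²] and I_D = (V_DD − V_DS)/R_D. Equating: 8.32 V_DS² − 30.95 V_DS + 8.7 = 0, giving V_DS = 0.306 V (the root below V_ov).
I_D = (8.7 − 0.306) / 43.9 = 0.191 mA.

I_D = 0.191 mA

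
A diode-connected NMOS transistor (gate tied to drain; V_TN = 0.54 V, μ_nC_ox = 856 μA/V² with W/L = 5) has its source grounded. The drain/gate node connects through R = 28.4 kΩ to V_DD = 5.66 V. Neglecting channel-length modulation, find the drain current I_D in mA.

I_D = 0.170 mA

With gate tied to drain, V_GS = V_DS ≥ V_GS − V_TN, so the device is in saturation.
k_n = μ_nC_ox · (W/L) = 4.28 mA/V².
KCL at the drain: ½ k_n (V_GS − V_TN)² = (V_DD − V_GS)/R.
Let x = V_GS − 0.54. Then 60.8 x² + x − 5.12 = 0, giving x = 0.282 V (positive root), so V_GS = 0.822 V.
I_D = (V_DD − V_GS)/R = (5.66 − 0.822) / 28.4 = 0.17 mA.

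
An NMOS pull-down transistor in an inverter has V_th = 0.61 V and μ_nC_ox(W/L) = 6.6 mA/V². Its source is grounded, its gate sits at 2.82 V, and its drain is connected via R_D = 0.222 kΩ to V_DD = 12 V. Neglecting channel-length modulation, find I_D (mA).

V_GS = V_G = 2.82 V, so V_ov = 2.82 − 0.61 = 2.21 V.
Assume saturation: I_D = ½ k_n V_ov² = 0.5 × 6.6 × 2.21² = 16.1 mA, giving V_DS = V_DD − I_D R_D = 12 − 16.1 × 0.222 = 8.42 V.
V_DS = 8.42 V ≥ V_ov = 2.21 V, confirming saturation.

I_D = 16.1 mA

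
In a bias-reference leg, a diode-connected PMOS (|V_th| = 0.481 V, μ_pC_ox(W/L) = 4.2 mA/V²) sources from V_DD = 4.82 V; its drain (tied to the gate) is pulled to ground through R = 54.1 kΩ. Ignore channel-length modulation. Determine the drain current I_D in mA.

I_D = 0.0767 mA

With gate tied to drain, V_SG = V_SD ≥ V_SG − |V_th|, so the device is in saturation.
KCL at the drain: ½ k_p (V_SG − |V_th|)² = (V_DD − V_SG)/R.
Let x = V_SG − 0.481. Then 114 x² + x − 4.339 = 0, giving x = 0.191 V (positive root), so V_SG = 0.672 V.
I_D = (V_DD − V_SG)/R = (4.82 − 0.672) / 54.1 = 0.0767 mA.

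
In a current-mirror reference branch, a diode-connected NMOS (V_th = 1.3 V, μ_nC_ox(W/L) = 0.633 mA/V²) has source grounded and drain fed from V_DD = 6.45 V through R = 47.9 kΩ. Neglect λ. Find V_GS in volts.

V_GS = 1.85 V

With gate tied to drain, V_GS = V_DS ≥ V_GS − V_th, so the device is in saturation.
KCL at the drain: ½ k_n (V_GS − V_th)² = (V_DD − V_GS)/R.
Let x = V_GS − 1.3. Then 15.2 x² + x − 5.15 = 0, giving x = 0.551 V (positive root), so V_GS = 1.85 V.
I_D = (V_DD − V_GS)/R = (6.45 − 1.85) / 47.9 = 0.096 mA.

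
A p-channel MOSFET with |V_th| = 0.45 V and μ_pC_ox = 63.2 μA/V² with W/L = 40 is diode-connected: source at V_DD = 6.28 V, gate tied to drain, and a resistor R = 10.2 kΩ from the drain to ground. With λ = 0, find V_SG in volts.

V_SG = 1.08 V

With gate tied to drain, V_SG = V_SD ≥ V_SG − |V_th|, so the device is in saturation.
k_p = μ_pC_ox · (W/L) = 2.528 mA/V².
KCL at the drain: ½ k_p (V_SG − |V_th|)² = (V_DD − V_SG)/R.
Let x = V_SG − 0.45. Then 12.9 x² + x − 5.83 = 0, giving x = 0.635 V (positive root), so V_SG = 1.08 V.
I_D = (V_DD − V_SG)/R = (6.28 − 1.08) / 10.2 = 0.509 mA.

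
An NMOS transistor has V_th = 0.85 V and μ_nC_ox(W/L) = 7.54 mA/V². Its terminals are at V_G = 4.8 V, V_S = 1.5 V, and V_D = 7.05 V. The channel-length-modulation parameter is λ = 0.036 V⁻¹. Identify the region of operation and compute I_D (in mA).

V_GS = V_G − V_S = 4.8 − 1.5 = 3.3 V; V_DS = V_D − V_S = 7.05 − 1.5 = 5.55 V.
V_ov = V_GS − V_th = 3.3 − 0.85 = 2.45 V.
Since V_DS = 5.55 V ≥ V_ov = 2.45 V, the device is in saturation.
I_D = ½ k_n V_ov² (1 + λ V_DS) = 0.5 × 7.54 × 2.45² × (1 + 0.036 × 5.55) = 27.2 mA.

Saturation; I_D = 27.2 mA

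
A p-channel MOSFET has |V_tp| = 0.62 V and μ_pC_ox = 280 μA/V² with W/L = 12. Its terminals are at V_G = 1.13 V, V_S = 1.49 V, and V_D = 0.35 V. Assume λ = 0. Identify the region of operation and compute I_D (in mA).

Cutoff; I_D = 0 mA

V_SG = V_S − V_G = 1.49 − 1.13 = 0.36 V; V_SD = V_S − V_D = 1.49 − 0.35 = 1.14 V.
V_SG = 0.36 V < |V_tp| = 0.62 V, so the transistor is in cutoff.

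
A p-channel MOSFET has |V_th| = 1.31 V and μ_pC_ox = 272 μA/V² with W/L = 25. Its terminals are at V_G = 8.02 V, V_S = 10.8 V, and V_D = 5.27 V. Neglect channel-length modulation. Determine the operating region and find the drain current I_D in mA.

Saturation; I_D = 7.35 mA

V_SG = V_S − V_G = 10.8 − 8.02 = 2.78 V; V_SD = V_S − V_D = 10.8 − 5.27 = 5.53 V.
k_p = μ_pC_ox · (W/L) = 6.8 mA/V².
V_ov = V_SG − |V_th| = 2.78 − 1.31 = 1.47 V.
Since V_SD = 5.53 V ≥ V_ov = 1.47 V, the device is in saturation.
I_D = ½ k_p V_ov² = 0.5 × 6.8 × 1.47² = 7.35 mA.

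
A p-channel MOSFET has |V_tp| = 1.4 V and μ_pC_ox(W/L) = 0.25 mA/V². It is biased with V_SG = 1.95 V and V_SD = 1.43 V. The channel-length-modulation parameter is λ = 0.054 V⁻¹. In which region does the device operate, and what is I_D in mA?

V_ov = V_SG − |V_tp| = 1.95 − 1.4 = 0.55 V.
Since V_SD = 1.43 V ≥ V_ov = 0.55 V, the device is in saturation.
I_D = ½ k_p V_ov² (1 + λ V_SD) = 0.5 × 0.25 × 0.55² × (1 + 0.054 × 1.43) = 0.0407 mA.

Saturation; I_D = 0.0407 mA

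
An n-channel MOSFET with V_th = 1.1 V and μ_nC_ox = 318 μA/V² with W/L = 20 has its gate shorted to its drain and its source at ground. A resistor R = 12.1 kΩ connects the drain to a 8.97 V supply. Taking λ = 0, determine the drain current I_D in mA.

With gate tied to drain, V_GS = V_DS ≥ V_GS − V_th, so the device is in saturation.
k_n = μ_nC_ox · (W/L) = 6.36 mA/V².
KCL at the drain: ½ k_n (V_GS − V_th)² = (V_DD − V_GS)/R.
Let x = V_GS − 1.1. Then 38.5 x² + x − 7.87 = 0, giving x = 0.439 V (positive root), so V_GS = 1.54 V.
I_D = (V_DD − V_GS)/R = (8.97 − 1.54) / 12.1 = 0.614 mA.

I_D = 0.614 mA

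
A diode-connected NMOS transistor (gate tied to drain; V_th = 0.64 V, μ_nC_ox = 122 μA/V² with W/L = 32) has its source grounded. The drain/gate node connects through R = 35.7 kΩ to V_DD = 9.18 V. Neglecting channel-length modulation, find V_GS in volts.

V_GS = 0.983 V

With gate tied to drain, V_GS = V_DS ≥ V_GS − V_th, so the device is in saturation.
k_n = μ_nC_ox · (W/L) = 3.904 mA/V².
KCL at the drain: ½ k_n (V_GS − V_th)² = (V_DD − V_GS)/R.
Let x = V_GS − 0.64. Then 69.7 x² + x − 8.54 = 0, giving x = 0.343 V (positive root), so V_GS = 0.983 V.
I_D = (V_DD − V_GS)/R = (9.18 − 0.983) / 35.7 = 0.23 mA.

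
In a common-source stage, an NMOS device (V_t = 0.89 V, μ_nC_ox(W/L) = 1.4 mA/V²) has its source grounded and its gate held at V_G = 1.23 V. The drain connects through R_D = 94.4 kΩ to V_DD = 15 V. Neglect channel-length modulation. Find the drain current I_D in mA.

V_GS = V_G = 1.23 V, so V_ov = 1.23 − 0.89 = 0.34 V.
Assume saturation: I_D = ½ k_n V_ov² = 0.5 × 1.4 × 0.34² = 0.0809 mA, giving V_DS = V_DD − I_D R_D = 15 − 0.0809 × 94.4 = 7.36 V.
V_DS = 7.36 V ≥ V_ov = 0.34 V, confirming saturation.

I_D = 0.0809 mA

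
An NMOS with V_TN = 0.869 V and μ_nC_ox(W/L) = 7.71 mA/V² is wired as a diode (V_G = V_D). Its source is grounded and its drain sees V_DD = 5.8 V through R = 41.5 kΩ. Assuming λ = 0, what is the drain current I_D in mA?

I_D = 0.115 mA

With gate tied to drain, V_GS = V_DS ≥ V_GS − V_TN, so the device is in saturation.
KCL at the drain: ½ k_n (V_GS − V_TN)² = (V_DD − V_GS)/R.
Let x = V_GS − 0.869. Then 160 x² + x − 4.931 = 0, giving x = 0.172 V (positive root), so V_GS = 1.04 V.
I_D = (V_DD − V_GS)/R = (5.8 − 1.04) / 41.5 = 0.115 mA.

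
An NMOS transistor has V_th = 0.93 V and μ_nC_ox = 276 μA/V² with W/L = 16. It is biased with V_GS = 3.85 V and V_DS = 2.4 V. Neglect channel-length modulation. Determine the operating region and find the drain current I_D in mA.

Triode; I_D = 18.2 mA

k_n = μ_nC_ox · (W/L) = 4.416 mA/V².
V_ov = V_GS − V_th = 3.85 − 0.93 = 2.92 V.
Since V_DS = 2.4 V < V_ov = 2.92 V, the device is in the triode region.
I_D = k_n [V_ov · V_DS − ½ V_DS²] = 4.416 × [2.92 × 2.4 − 0.5 × 2.4²] = 18.2 mA.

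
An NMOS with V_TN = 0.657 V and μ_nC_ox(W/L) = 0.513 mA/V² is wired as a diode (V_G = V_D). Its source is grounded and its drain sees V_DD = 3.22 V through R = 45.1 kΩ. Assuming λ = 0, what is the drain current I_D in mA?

With gate tied to drain, V_GS = V_DS ≥ V_GS − V_TN, so the device is in saturation.
KCL at the drain: ½ k_n (V_GS − V_TN)² = (V_DD − V_GS)/R.
Let x = V_GS − 0.657. Then 11.6 x² + x − 2.563 = 0, giving x = 0.429 V (positive root), so V_GS = 1.09 V.
I_D = (V_DD − V_GS)/R = (3.22 − 1.09) / 45.1 = 0.0473 mA.

I_D = 0.0473 mA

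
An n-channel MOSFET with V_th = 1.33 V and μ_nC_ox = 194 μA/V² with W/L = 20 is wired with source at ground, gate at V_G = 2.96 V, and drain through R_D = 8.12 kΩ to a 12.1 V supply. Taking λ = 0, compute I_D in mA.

V_GS = V_G = 2.96 V, so V_ov = 2.96 − 1.33 = 1.63 V.
k_n = μ_nC_ox · (W/L) = 3.88 mA/V².
Assume saturation: I_D = ½ k_n V_ov² = 0.5 × 3.88 × 1.63² = 5.15 mA, giving V_DS = V_DD − I_D R_D = 12.1 − 5.15 × 8.12 = -29.8 V.
But -29.8 V < V_ov = 1.63 V, so the device is actually in triode.
In triode I_D = k_n[V_ov V_DS − ½ V_DS²] and I_D = (V_DD − V_DS)/R_D. Equating: 15.8 V_DS² − 52.35 V_DS + 12.1 = 0, giving V_DS = 0.25 V (the root below V_ov).
I_D = (12.1 − 0.25) / 8.12 = 1.46 mA.

I_D = 1.46 mA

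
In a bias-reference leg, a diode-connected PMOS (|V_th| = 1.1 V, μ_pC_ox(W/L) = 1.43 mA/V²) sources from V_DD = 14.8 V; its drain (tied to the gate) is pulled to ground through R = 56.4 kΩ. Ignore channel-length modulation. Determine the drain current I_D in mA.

I_D = 0.233 mA

With gate tied to drain, V_SG = V_SD ≥ V_SG − |V_th|, so the device is in saturation.
KCL at the drain: ½ k_p (V_SG − |V_th|)² = (V_DD − V_SG)/R.
Let x = V_SG − 1.1. Then 40.3 x² + x − 13.7 = 0, giving x = 0.571 V (positive root), so V_SG = 1.67 V.
I_D = (V_DD − V_SG)/R = (14.8 − 1.67) / 56.4 = 0.233 mA.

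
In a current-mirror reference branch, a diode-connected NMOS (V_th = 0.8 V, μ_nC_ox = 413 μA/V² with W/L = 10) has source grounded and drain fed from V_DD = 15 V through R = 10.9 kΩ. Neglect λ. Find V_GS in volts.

V_GS = 1.57 V

With gate tied to drain, V_GS = V_DS ≥ V_GS − V_th, so the device is in saturation.
k_n = μ_nC_ox · (W/L) = 4.13 mA/V².
KCL at the drain: ½ k_n (V_GS − V_th)² = (V_DD − V_GS)/R.
Let x = V_GS − 0.8. Then 22.5 x² + x − 14.2 = 0, giving x = 0.772 V (positive root), so V_GS = 1.57 V.
I_D = (V_DD − V_GS)/R = (15 − 1.57) / 10.9 = 1.23 mA.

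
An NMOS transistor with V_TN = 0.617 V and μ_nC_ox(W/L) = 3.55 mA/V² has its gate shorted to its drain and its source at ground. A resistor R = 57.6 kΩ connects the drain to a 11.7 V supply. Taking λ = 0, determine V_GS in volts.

With gate tied to drain, V_GS = V_DS ≥ V_GS − V_TN, so the device is in saturation.
KCL at the drain: ½ k_n (V_GS − V_TN)² = (V_DD − V_GS)/R.
Let x = V_GS − 0.617. Then 102 x² + x − 11.08 = 0, giving x = 0.324 V (positive root), so V_GS = 0.941 V.
I_D = (V_DD − V_GS)/R = (11.7 − 0.941) / 57.6 = 0.187 mA.

V_GS = 0.941 V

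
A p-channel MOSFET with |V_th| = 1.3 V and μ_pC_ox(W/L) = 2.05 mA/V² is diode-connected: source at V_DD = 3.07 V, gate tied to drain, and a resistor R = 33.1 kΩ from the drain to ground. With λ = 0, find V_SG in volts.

V_SG = 1.51 V

With gate tied to drain, V_SG = V_SD ≥ V_SG − |V_th|, so the device is in saturation.
KCL at the drain: ½ k_p (V_SG − |V_th|)² = (V_DD − V_SG)/R.
Let x = V_SG − 1.3. Then 33.9 x² + x − 1.77 = 0, giving x = 0.214 V (positive root), so V_SG = 1.51 V.
I_D = (V_DD − V_SG)/R = (3.07 − 1.51) / 33.1 = 0.047 mA.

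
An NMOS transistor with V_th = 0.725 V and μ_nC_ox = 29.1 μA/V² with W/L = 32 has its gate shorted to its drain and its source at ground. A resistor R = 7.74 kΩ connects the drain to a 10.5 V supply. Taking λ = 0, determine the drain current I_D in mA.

I_D = 1.07 mA

With gate tied to drain, V_GS = V_DS ≥ V_GS − V_th, so the device is in saturation.
k_n = μ_nC_ox · (W/L) = 0.9312 mA/V².
KCL at the drain: ½ k_n (V_GS − V_th)² = (V_DD − V_GS)/R.
Let x = V_GS − 0.725. Then 3.6 x² + x − 9.775 = 0, giving x = 1.51 V (positive root), so V_GS = 2.24 V.
I_D = (V_DD − V_GS)/R = (10.5 − 2.24) / 7.74 = 1.07 mA.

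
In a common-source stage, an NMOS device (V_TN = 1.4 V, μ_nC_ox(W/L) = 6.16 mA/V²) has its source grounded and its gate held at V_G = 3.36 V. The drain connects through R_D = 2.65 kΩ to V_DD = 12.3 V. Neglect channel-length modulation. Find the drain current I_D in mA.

V_GS = V_G = 3.36 V, so V_ov = 3.36 − 1.4 = 1.96 V.
Assume saturation: I_D = ½ k_n V_ov² = 0.5 × 6.16 × 1.96² = 11.8 mA, giving V_DS = V_DD − I_D R_D = 12.3 − 11.8 × 2.65 = -19.1 V.
But -19.1 V < V_ov = 1.96 V, so the device is actually in triode.
In triode I_D = k_n[V_ov V_DS − ½ V_DS²] and I_D = (V_DD − V_DS)/R_D. Equating: 8.16 V_DS² − 33 V_DS + 12.3 = 0, giving V_DS = 0.415 V (the root below V_ov).
I_D = (12.3 − 0.415) / 2.65 = 4.48 mA.

I_D = 4.48 mA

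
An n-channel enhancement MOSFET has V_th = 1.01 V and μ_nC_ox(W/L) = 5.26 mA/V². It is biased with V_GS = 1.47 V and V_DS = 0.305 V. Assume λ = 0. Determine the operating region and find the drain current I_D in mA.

Triode; I_D = 0.493 mA

V_ov = V_GS − V_th = 1.47 − 1.01 = 0.46 V.
Since V_DS = 0.305 V < V_ov = 0.46 V, the device is in the triode region.
I_D = k_n [V_ov · V_DS − ½ V_DS²] = 5.26 × [0.46 × 0.305 − 0.5 × 0.305²] = 0.493 mA.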